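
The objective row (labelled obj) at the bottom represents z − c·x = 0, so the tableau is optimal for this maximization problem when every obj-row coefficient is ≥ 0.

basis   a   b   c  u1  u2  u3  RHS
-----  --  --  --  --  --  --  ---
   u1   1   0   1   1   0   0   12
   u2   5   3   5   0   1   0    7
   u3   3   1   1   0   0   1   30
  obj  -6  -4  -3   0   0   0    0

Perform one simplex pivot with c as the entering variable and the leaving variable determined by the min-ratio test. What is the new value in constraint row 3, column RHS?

143/5

Ratio test on column c — row 1: 12/1 = 12; row 2: 7/5 = 7/5; row 3: 30/1 = 30. Minimum is 7/5 at row 2 (u2 leaves); pivot element 5.
Divide row 2 by 5; eliminate column c from the other rows.
Row 3 update in column RHS: 30 − 1·(7/5) = 143/5.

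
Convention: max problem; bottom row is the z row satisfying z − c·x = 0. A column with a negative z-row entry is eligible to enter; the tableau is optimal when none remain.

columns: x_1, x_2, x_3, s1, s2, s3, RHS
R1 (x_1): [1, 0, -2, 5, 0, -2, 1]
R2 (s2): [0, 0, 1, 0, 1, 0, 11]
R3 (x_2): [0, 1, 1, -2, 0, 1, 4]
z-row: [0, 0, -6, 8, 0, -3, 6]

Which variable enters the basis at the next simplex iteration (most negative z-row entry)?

Negative z-row entries: x_3: -6, s3: -3.
The most negative is -6 in column x_3, so x_3 enters.

x_3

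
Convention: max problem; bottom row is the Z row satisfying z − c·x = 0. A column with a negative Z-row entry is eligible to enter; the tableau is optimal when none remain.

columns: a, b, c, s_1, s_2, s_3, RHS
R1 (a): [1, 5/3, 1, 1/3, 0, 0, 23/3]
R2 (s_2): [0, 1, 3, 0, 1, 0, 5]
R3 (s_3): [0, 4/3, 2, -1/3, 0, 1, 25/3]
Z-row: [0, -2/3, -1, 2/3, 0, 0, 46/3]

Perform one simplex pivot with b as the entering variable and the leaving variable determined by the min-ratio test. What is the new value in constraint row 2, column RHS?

Ratio test on column b — row 1: (23/3)/(5/3) = 23/5; row 2: 5/1 = 5; row 3: (25/3)/(4/3) = 25/4. Minimum is 23/5 at row 1 (a leaves); pivot element 5/3.
Divide row 1 by 5/3; eliminate column b from the other rows.
Row 2 update in column RHS: 5 − 1·(23/5) = 2/5.

2/5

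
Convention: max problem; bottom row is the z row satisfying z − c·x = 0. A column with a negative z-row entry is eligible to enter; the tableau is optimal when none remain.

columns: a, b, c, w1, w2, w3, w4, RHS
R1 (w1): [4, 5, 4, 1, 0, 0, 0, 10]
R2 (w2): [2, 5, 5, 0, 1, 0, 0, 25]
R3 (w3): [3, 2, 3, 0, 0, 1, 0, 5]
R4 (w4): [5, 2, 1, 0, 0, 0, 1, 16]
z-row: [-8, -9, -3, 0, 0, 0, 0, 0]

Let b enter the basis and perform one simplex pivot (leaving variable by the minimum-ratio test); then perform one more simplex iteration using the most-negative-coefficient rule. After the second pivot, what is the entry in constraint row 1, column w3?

-4/7

Ratio test on column b — row 1: 10/5 = 2; row 2: 25/5 = 5; row 3: 5/2 = 5/2; row 4: 16/2 = 8. Minimum is 2 at row 1 (w1 leaves); pivot element 5.
Divide row 1 by 5; eliminate column b from the other rows.
Second iteration: most negative z-row entry is -4/5 in column a, so a enters.
Ratio test on column a — row 1: 2/(4/5) = 5/2; row 2: entry -2 ≤ 0; row 3: 1/(7/5) = 5/7; row 4: 12/(17/5) = 60/17. Minimum is 5/7 at row 3 (w3 leaves); pivot element 7/5.
Divide row 3 by 7/5; eliminate column a from the other rows.
After both pivots, the entry at constraint row 1, column w3 is -4/7.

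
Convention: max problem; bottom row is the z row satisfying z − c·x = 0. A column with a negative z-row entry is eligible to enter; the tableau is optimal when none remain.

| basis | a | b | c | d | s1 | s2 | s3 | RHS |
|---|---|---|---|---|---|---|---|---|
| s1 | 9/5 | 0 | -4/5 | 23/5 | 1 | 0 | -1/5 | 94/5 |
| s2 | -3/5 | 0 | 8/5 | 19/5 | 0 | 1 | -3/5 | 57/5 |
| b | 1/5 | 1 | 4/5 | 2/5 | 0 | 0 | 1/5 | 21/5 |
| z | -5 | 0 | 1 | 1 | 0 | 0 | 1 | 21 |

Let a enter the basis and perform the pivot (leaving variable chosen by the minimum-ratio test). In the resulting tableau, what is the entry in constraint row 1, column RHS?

94/9

Ratio test on column a — row 1: (94/5)/(9/5) = 94/9; row 2: entry -3/5 ≤ 0; row 3: (21/5)/(1/5) = 21. Minimum is 94/9 at row 1 (s1 leaves); pivot element 9/5.
Divide row 1 by 9/5; eliminate column a from the other rows.
In the new row 1, the RHS entry is the old entry divided by the pivot: (94/5)/(9/5) = 94/9.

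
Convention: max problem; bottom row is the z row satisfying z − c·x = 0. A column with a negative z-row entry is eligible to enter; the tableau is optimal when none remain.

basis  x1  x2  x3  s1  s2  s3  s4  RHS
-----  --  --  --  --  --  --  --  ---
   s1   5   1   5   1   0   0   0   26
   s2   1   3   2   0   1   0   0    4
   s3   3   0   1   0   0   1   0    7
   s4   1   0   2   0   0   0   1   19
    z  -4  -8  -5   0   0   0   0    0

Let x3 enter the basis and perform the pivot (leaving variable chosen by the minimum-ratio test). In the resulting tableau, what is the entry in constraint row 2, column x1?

Ratio test on column x3 — row 1: 26/5 = 26/5; row 2: 4/2 = 2; row 3: 7/1 = 7; row 4: 19/2 = 19/2. Minimum is 2 at row 2 (s2 leaves); pivot element 2.
Divide row 2 by 2; eliminate column x3 from the other rows.
In the new row 2, the x1 entry is the old entry divided by the pivot: 1/2 = 1/2.

1/2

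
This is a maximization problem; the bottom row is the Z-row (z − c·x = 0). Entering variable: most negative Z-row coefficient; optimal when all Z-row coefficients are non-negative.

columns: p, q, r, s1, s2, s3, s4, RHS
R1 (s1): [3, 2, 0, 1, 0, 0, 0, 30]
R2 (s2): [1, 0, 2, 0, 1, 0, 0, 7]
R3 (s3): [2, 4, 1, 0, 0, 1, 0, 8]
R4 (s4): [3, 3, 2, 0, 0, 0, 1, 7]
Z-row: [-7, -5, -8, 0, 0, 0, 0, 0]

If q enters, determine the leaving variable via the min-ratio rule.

s3

Column q entries and ratios — s1: 30/2 = 15; s2: 0 ≤ 0, skip; s3: 8/4 = 2; s4: 7/3 = 7/3.
Smallest ratio is 2 in the row of s3, so s3 leaves.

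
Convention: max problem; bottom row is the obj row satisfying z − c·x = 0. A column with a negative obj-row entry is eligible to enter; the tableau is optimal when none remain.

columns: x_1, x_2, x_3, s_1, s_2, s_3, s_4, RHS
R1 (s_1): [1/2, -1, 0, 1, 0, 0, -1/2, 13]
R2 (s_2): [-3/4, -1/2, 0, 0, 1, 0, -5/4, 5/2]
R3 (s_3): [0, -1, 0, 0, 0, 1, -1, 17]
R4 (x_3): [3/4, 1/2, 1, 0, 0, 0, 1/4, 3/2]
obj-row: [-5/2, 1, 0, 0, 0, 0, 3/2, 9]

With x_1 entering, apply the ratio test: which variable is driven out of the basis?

Column x_1 entries and ratios — s_1: 13/(1/2) = 26; s_2: -3/4 ≤ 0, skip; s_3: 0 ≤ 0, skip; x_3: (3/2)/(3/4) = 2.
Smallest ratio is 2 in the row of x_3, so x_3 leaves.

x_3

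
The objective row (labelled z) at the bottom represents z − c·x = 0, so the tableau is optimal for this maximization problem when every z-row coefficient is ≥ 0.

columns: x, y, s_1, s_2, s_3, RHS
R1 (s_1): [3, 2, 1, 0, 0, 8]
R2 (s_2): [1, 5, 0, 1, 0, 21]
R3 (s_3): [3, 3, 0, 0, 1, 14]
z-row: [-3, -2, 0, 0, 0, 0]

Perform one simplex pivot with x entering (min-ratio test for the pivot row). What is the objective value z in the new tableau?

Ratio test on column x — row 1: 8/3 = 8/3; row 2: 21/1 = 21; row 3: 14/3 = 14/3. Minimum is 8/3 at row 1 (s_1 leaves); pivot element 3.
Pivot on row 1; the z-row RHS becomes 0 − (-3)·(8/3) = 8.

8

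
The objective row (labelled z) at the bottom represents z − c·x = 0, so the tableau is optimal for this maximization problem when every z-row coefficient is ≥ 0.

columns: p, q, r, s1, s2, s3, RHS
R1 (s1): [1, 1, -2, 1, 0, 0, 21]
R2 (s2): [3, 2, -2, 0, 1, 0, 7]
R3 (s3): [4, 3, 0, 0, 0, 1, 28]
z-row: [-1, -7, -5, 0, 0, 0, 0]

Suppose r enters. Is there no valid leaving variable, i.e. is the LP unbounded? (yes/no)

yes

Every constraint-row entry in column r is ≤ 0, so increasing r is unbounded.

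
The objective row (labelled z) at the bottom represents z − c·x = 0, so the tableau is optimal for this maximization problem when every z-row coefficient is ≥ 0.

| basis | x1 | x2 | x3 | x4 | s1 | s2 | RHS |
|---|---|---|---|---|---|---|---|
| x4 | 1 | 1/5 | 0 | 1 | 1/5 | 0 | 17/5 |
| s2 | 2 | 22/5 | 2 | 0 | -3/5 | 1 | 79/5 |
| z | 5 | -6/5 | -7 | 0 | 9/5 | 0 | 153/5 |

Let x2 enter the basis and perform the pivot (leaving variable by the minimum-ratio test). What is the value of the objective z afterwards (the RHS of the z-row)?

Ratio test on column x2 — row 1: (17/5)/(1/5) = 17; row 2: (79/5)/(22/5) = 79/22. Minimum is 79/22 at row 2 (s2 leaves); pivot element 22/5.
Pivot on row 2; the z-row RHS becomes 153/5 − (-6/5)·(79/22) = 384/11.

384/11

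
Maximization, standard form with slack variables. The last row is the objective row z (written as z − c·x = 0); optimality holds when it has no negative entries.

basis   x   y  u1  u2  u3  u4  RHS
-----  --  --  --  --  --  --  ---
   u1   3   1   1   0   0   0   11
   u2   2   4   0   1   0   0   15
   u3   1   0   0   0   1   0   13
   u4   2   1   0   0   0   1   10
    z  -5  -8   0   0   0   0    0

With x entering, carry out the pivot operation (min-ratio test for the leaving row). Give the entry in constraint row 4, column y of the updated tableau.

1/3

Ratio test on column x — row 1: 11/3 = 11/3; row 2: 15/2 = 15/2; row 3: 13/1 = 13; row 4: 10/2 = 5. Minimum is 11/3 at row 1 (u1 leaves); pivot element 3.
Divide row 1 by 3; eliminate column x from the other rows.
Row 4 update in column y: 1 − 2·(1/3) = 1/3.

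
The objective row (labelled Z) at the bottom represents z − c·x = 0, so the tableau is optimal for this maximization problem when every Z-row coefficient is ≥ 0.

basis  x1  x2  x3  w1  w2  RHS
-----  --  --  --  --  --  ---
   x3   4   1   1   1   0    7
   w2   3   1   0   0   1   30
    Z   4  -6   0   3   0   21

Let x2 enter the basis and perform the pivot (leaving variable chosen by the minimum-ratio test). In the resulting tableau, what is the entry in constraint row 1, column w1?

Ratio test on column x2 — row 1: 7/1 = 7; row 2: 30/1 = 30. Minimum is 7 at row 1 (x3 leaves); pivot element 1.
Divide row 1 by 1; eliminate column x2 from the other rows.
In the new row 1, the w1 entry is the old entry divided by the pivot: 1/1 = 1.

1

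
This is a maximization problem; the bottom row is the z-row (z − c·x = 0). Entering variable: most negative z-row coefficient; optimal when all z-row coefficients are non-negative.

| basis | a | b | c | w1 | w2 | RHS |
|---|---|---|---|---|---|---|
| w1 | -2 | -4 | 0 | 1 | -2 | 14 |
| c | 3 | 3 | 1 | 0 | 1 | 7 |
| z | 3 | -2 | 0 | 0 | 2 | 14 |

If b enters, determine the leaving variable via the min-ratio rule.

c

Column b entries and ratios — w1: -4 ≤ 0, skip; c: 7/3 = 7/3.
Smallest ratio is 7/3 in the row of c, so c leaves.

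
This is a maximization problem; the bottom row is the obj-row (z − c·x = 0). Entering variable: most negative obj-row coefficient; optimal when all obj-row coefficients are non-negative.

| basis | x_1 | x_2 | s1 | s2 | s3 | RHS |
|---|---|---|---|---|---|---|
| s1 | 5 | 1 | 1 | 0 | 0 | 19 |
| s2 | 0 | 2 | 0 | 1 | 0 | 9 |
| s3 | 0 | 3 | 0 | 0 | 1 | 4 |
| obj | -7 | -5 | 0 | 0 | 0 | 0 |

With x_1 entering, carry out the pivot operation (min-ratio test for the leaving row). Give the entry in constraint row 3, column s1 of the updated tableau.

Ratio test on column x_1 — row 1: 19/5 = 19/5; row 2: entry 0 ≤ 0; row 3: entry 0 ≤ 0. Minimum is 19/5 at row 1 (s1 leaves); pivot element 5.
Divide row 1 by 5; eliminate column x_1 from the other rows.
Row 3 update in column s1: 0 − 0·(1/5) = 0.

0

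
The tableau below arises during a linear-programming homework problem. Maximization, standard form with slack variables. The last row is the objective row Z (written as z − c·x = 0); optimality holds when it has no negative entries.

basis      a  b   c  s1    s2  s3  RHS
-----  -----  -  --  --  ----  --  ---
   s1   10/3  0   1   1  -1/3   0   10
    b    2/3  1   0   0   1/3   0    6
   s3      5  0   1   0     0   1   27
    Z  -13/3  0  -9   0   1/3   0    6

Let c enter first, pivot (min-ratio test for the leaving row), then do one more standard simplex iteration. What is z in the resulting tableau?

Ratio test on column c — row 1: 10/1 = 10; row 2: entry 0 ≤ 0; row 3: 27/1 = 27. Minimum is 10 at row 1 (s1 leaves); pivot element 1.
Pivot on row 1; the Z-row RHS becomes 6 − (-9)·10 = 96.
Next entering variable (most negative Z-row entry -8/3): s2.
Ratio test on column s2 — row 1: entry -1/3 ≤ 0; row 2: 6/(1/3) = 18; row 3: 17/(1/3) = 51. Minimum is 18 at row 2 (b leaves); pivot element 1/3.
After the second pivot the Z-row RHS is 96 − (-8/3)·18 = 144.

144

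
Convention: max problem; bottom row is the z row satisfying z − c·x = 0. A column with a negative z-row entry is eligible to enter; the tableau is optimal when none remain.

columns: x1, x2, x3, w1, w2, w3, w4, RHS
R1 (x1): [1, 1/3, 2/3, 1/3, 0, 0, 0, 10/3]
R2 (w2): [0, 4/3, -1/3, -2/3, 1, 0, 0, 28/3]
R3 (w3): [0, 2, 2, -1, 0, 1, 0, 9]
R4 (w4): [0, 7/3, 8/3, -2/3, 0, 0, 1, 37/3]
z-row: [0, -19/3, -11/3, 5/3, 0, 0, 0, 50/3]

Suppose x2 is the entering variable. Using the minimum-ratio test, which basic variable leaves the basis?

Column x2 entries and ratios — x1: (10/3)/(1/3) = 10; w2: (28/3)/(4/3) = 7; w3: 9/2 = 9/2; w4: (37/3)/(7/3) = 37/7.
Smallest ratio is 9/2 in the row of w3, so w3 leaves.

w3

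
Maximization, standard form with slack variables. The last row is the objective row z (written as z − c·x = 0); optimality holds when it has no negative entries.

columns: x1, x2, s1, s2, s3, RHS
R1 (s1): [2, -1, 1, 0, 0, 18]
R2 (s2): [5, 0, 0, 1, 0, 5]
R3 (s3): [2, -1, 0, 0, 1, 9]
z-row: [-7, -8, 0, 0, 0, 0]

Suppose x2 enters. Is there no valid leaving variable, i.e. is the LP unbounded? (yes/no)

yes

Every constraint-row entry in column x2 is ≤ 0, so increasing x2 is unbounded.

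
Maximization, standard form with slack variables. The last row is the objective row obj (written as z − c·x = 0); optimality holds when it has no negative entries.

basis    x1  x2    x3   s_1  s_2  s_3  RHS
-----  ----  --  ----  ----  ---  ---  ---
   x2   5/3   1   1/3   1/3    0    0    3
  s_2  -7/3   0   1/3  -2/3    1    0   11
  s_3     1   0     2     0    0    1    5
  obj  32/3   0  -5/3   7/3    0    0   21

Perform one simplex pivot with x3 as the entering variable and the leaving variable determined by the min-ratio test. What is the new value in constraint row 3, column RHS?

Ratio test on column x3 — row 1: 3/(1/3) = 9; row 2: 11/(1/3) = 33; row 3: 5/2 = 5/2. Minimum is 5/2 at row 3 (s_3 leaves); pivot element 2.
Divide row 3 by 2; eliminate column x3 from the other rows.
In the new row 3, the RHS entry is the old entry divided by the pivot: 5/2 = 5/2.

5/2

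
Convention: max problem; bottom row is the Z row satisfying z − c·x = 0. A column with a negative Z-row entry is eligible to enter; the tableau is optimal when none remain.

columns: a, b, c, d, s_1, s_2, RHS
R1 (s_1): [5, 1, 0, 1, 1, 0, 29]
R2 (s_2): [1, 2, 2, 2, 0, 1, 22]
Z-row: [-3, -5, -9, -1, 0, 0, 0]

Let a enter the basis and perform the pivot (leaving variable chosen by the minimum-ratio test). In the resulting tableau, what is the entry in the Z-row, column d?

Ratio test on column a — row 1: 29/5 = 29/5; row 2: 22/1 = 22. Minimum is 29/5 at row 1 (s_1 leaves); pivot element 5.
Divide row 1 by 5; eliminate column a from the other rows.
Z-row update in column d: -1 − (-3)·(1/5) = -2/5.

-2/5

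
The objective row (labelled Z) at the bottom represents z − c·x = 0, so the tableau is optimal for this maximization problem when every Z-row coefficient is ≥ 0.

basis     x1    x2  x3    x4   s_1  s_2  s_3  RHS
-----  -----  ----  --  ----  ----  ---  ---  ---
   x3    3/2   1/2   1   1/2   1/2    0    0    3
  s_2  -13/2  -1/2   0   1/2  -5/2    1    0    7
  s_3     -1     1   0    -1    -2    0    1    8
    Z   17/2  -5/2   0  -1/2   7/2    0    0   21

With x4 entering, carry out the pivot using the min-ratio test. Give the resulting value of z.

Ratio test on column x4 — row 1: 3/(1/2) = 6; row 2: 7/(1/2) = 14; row 3: entry -1 ≤ 0. Minimum is 6 at row 1 (x3 leaves); pivot element 1/2.
Pivot on row 1; the Z-row RHS becomes 21 − (-1/2)·6 = 24.

24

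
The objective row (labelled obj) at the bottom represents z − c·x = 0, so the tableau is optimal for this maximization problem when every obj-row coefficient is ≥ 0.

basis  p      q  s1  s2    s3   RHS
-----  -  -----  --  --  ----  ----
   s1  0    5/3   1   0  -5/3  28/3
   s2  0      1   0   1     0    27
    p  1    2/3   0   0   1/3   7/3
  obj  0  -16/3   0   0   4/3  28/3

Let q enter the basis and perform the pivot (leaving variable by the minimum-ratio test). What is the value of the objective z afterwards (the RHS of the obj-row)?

28

Ratio test on column q — row 1: (28/3)/(5/3) = 28/5; row 2: 27/1 = 27; row 3: (7/3)/(2/3) = 7/2. Minimum is 7/2 at row 3 (p leaves); pivot element 2/3.
Pivot on row 3; the obj-row RHS becomes 28/3 − (-16/3)·(7/2) = 28.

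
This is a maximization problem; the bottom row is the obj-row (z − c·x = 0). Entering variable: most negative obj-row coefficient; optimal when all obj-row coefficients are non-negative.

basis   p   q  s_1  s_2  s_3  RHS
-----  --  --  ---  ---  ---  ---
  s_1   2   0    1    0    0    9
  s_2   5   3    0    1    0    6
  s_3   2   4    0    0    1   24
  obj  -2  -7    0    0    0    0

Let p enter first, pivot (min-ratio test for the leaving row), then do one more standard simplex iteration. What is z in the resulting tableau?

Ratio test on column p — row 1: 9/2 = 9/2; row 2: 6/5 = 6/5; row 3: 24/2 = 12. Minimum is 6/5 at row 2 (s_2 leaves); pivot element 5.
Pivot on row 2; the obj-row RHS becomes 0 − (-2)·(6/5) = 12/5.
Next entering variable (most negative obj-row entry -29/5): q.
Ratio test on column q — row 1: entry -6/5 ≤ 0; row 2: (6/5)/(3/5) = 2; row 3: (108/5)/(14/5) = 54/7. Minimum is 2 at row 2 (p leaves); pivot element 3/5.
After the second pivot the obj-row RHS is 12/5 − (-29/5)·2 = 14.

14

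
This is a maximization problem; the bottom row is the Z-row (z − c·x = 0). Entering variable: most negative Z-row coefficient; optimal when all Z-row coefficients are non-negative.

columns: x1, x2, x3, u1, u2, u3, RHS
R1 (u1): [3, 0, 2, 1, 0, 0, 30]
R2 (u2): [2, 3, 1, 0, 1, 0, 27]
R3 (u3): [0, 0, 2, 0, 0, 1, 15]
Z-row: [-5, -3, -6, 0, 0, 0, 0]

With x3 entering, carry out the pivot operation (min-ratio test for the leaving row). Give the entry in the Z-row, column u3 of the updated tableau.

Ratio test on column x3 — row 1: 30/2 = 15; row 2: 27/1 = 27; row 3: 15/2 = 15/2. Minimum is 15/2 at row 3 (u3 leaves); pivot element 2.
Divide row 3 by 2; eliminate column x3 from the other rows.
Z-row update in column u3: 0 − (-6)·(1/2) = 3.

3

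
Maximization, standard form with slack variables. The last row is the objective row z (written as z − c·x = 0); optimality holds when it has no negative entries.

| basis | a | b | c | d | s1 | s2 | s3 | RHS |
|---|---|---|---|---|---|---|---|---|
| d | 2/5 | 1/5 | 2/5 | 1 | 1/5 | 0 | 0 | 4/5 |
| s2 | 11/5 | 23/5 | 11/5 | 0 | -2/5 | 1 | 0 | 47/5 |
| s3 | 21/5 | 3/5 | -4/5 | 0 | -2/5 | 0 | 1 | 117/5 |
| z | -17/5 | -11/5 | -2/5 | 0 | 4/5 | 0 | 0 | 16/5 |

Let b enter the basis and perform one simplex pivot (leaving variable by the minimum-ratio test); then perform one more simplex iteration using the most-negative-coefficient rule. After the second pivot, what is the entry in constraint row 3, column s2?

Ratio test on column b — row 1: (4/5)/(1/5) = 4; row 2: (47/5)/(23/5) = 47/23; row 3: (117/5)/(3/5) = 39. Minimum is 47/23 at row 2 (s2 leaves); pivot element 23/5.
Divide row 2 by 23/5; eliminate column b from the other rows.
Second iteration: most negative z-row entry is -54/23 in column a, so a enters.
Ratio test on column a — row 1: (9/23)/(7/23) = 9/7; row 2: (47/23)/(11/23) = 47/11; row 3: (510/23)/(90/23) = 17/3. Minimum is 9/7 at row 1 (d leaves); pivot element 7/23.
Divide row 1 by 7/23; eliminate column a from the other rows.
After both pivots, the entry at constraint row 3, column s2 is 3/7.

3/7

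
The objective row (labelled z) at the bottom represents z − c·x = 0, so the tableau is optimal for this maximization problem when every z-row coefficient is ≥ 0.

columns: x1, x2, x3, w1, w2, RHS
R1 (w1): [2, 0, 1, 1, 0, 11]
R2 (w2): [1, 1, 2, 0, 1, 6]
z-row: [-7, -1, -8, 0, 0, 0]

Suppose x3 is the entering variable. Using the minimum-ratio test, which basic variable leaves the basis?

Column x3 entries and ratios — w1: 11/1 = 11; w2: 6/2 = 3.
Smallest ratio is 3 in the row of w2, so w2 leaves.

w2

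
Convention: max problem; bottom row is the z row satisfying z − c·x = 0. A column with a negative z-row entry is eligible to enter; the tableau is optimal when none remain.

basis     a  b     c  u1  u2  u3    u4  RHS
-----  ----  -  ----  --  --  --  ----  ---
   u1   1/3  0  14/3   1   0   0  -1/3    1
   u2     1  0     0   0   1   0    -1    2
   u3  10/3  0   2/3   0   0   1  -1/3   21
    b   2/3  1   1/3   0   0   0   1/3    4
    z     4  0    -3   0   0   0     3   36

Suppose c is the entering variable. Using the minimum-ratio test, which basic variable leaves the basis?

u1

Column c entries and ratios — u1: 1/(14/3) = 3/14; u2: 0 ≤ 0, skip; u3: 21/(2/3) = 63/2; b: 4/(1/3) = 12.
Smallest ratio is 3/14 in the row of u1, so u1 leaves.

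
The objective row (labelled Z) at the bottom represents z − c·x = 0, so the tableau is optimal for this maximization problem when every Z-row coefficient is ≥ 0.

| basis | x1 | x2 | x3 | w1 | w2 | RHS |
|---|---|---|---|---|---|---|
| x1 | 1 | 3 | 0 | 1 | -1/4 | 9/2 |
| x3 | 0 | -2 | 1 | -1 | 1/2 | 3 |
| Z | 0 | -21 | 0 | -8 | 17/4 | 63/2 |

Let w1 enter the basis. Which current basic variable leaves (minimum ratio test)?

Column w1 entries and ratios — x1: (9/2)/1 = 9/2; x3: -1 ≤ 0, skip.
Smallest ratio is 9/2 in the row of x1, so x1 leaves.

x1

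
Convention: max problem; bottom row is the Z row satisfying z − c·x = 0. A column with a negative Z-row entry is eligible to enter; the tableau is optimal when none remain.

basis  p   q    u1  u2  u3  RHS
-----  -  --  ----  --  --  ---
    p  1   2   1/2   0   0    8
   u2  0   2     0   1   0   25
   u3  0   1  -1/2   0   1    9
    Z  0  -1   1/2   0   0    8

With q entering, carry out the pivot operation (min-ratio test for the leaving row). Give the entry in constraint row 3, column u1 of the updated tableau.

Ratio test on column q — row 1: 8/2 = 4; row 2: 25/2 = 25/2; row 3: 9/1 = 9. Minimum is 4 at row 1 (p leaves); pivot element 2.
Divide row 1 by 2; eliminate column q from the other rows.
Row 3 update in column u1: -1/2 − 1·(1/4) = -3/4.

-3/4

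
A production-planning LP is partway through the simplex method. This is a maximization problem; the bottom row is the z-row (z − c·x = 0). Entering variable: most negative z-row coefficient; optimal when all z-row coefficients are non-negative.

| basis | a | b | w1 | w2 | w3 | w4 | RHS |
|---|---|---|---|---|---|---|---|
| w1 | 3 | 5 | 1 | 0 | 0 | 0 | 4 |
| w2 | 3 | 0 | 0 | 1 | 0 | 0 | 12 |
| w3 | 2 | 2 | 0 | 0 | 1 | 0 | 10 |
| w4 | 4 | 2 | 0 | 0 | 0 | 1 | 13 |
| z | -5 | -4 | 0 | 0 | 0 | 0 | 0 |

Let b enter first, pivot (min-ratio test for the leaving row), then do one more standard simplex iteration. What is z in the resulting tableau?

20/3

Ratio test on column b — row 1: 4/5 = 4/5; row 2: entry 0 ≤ 0; row 3: 10/2 = 5; row 4: 13/2 = 13/2. Minimum is 4/5 at row 1 (w1 leaves); pivot element 5.
Pivot on row 1; the z-row RHS becomes 0 − (-4)·(4/5) = 16/5.
Next entering variable (most negative z-row entry -13/5): a.
Ratio test on column a — row 1: (4/5)/(3/5) = 4/3; row 2: 12/3 = 4; row 3: (42/5)/(4/5) = 21/2; row 4: (57/5)/(14/5) = 57/14. Minimum is 4/3 at row 1 (b leaves); pivot element 3/5.
After the second pivot the z-row RHS is 16/5 − (-13/5)·(4/3) = 20/3.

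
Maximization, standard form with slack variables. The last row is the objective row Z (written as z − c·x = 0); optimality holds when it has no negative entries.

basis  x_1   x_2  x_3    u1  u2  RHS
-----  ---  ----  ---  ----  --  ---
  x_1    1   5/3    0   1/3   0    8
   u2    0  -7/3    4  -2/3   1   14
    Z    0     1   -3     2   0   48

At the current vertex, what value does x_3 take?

0

x_3 is not in the basis, so in the current basic feasible solution x_3 = 0.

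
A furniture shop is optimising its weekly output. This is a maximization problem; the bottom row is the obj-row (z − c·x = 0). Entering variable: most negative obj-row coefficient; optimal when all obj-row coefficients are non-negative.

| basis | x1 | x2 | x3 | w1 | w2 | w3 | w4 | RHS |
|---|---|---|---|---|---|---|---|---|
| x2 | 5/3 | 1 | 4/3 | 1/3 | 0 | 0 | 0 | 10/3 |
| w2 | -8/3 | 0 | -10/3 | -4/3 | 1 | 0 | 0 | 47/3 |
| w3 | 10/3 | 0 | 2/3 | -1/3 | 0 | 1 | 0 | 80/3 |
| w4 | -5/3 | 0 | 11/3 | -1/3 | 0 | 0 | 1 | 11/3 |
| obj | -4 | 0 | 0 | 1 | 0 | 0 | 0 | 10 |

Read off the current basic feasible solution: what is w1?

0

w1 is not in the basis, so in the current basic feasible solution w1 = 0.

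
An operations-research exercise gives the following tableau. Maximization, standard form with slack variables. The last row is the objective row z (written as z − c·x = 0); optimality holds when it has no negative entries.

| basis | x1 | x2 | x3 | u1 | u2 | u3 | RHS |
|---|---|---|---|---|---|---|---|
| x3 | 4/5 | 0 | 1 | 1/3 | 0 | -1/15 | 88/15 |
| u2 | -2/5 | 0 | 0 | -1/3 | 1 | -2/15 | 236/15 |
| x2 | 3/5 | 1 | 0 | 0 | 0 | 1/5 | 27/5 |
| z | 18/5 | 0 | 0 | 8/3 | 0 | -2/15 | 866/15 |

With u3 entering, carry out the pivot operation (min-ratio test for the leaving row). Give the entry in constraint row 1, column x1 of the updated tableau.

1

Ratio test on column u3 — row 1: entry -1/15 ≤ 0; row 2: entry -2/15 ≤ 0; row 3: (27/5)/(1/5) = 27. Minimum is 27 at row 3 (x2 leaves); pivot element 1/5.
Divide row 3 by 1/5; eliminate column u3 from the other rows.
Row 1 update in column x1: 4/5 − (-1/15)·3 = 1.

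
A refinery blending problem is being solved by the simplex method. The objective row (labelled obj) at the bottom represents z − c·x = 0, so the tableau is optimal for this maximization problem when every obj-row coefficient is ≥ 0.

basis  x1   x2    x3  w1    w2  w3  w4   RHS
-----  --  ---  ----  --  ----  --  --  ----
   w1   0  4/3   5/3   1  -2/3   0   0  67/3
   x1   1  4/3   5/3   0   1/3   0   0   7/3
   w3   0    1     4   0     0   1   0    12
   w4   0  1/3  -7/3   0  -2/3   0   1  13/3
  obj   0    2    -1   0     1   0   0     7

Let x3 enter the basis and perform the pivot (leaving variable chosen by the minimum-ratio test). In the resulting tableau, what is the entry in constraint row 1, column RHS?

20

Ratio test on column x3 — row 1: (67/3)/(5/3) = 67/5; row 2: (7/3)/(5/3) = 7/5; row 3: 12/4 = 3; row 4: entry -7/3 ≤ 0. Minimum is 7/5 at row 2 (x1 leaves); pivot element 5/3.
Divide row 2 by 5/3; eliminate column x3 from the other rows.
Row 1 update in column RHS: 67/3 − (5/3)·(7/5) = 20.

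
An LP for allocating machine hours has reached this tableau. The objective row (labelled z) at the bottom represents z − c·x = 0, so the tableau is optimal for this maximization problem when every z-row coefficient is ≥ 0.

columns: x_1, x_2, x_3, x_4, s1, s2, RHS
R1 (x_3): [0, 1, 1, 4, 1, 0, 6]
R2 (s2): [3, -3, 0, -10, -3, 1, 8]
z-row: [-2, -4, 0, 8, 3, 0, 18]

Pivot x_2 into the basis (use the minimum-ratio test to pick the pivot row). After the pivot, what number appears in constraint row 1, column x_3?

Ratio test on column x_2 — row 1: 6/1 = 6; row 2: entry -3 ≤ 0. Minimum is 6 at row 1 (x_3 leaves); pivot element 1.
Divide row 1 by 1; eliminate column x_2 from the other rows.
In the new row 1, the x_3 entry is the old entry divided by the pivot: 1/1 = 1.

1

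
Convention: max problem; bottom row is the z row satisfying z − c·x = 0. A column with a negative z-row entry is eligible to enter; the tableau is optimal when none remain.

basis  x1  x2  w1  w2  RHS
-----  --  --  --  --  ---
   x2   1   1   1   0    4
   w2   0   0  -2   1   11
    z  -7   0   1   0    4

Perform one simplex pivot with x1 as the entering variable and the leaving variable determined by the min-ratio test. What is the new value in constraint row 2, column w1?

-2

Ratio test on column x1 — row 1: 4/1 = 4; row 2: entry 0 ≤ 0. Minimum is 4 at row 1 (x2 leaves); pivot element 1.
Divide row 1 by 1; eliminate column x1 from the other rows.
Row 2 update in column w1: -2 − 0·1 = -2.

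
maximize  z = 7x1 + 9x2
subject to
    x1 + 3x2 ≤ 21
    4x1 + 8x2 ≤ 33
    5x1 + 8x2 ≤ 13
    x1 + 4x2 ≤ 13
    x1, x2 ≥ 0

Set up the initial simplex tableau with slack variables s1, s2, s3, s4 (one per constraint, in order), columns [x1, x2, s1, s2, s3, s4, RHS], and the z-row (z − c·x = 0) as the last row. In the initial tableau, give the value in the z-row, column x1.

-7

The z-row carries the negated objective coefficients: the x1 entry is -7.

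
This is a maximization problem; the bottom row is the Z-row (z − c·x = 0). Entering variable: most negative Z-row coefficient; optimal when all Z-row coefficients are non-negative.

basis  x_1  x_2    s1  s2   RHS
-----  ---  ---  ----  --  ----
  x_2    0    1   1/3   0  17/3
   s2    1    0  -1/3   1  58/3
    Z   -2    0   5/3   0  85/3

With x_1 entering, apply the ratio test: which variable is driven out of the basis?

Column x_1 entries and ratios — x_2: 0 ≤ 0, skip; s2: (58/3)/1 = 58/3.
Smallest ratio is 58/3 in the row of s2, so s2 leaves.

s2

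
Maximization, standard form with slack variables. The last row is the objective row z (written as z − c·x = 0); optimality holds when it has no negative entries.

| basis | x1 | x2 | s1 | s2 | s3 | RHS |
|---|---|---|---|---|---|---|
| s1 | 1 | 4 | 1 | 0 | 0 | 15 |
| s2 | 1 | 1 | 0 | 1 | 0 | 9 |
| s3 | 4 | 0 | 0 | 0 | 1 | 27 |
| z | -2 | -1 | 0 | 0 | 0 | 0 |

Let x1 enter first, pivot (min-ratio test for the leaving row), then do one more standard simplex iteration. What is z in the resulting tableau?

249/16

Ratio test on column x1 — row 1: 15/1 = 15; row 2: 9/1 = 9; row 3: 27/4 = 27/4. Minimum is 27/4 at row 3 (s3 leaves); pivot element 4.
Pivot on row 3; the z-row RHS becomes 0 − (-2)·(27/4) = 27/2.
Next entering variable (most negative z-row entry -1): x2.
Ratio test on column x2 — row 1: (33/4)/4 = 33/16; row 2: (9/4)/1 = 9/4; row 3: entry 0 ≤ 0. Minimum is 33/16 at row 1 (s1 leaves); pivot element 4.
After the second pivot the z-row RHS is 27/2 − (-1)·(33/16) = 249/16.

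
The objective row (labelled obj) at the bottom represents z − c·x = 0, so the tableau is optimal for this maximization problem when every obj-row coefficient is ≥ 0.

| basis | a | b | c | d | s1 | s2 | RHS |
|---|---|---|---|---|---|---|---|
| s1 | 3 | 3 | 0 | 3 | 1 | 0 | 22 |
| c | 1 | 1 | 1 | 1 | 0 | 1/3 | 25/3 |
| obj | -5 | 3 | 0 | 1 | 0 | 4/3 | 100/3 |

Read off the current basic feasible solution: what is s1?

s1 is basic (row 1); its value is the RHS of that row, 22.

22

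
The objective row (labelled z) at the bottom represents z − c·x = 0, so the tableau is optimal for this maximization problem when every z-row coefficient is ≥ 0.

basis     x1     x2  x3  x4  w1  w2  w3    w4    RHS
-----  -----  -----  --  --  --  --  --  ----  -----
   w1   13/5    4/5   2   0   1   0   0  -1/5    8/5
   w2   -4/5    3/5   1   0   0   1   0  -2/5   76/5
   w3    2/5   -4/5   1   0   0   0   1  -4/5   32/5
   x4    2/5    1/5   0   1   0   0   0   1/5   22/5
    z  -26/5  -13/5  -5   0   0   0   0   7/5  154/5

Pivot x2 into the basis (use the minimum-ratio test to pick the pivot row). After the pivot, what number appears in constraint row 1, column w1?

5/4

Ratio test on column x2 — row 1: (8/5)/(4/5) = 2; row 2: (76/5)/(3/5) = 76/3; row 3: entry -4/5 ≤ 0; row 4: (22/5)/(1/5) = 22. Minimum is 2 at row 1 (w1 leaves); pivot element 4/5.
Divide row 1 by 4/5; eliminate column x2 from the other rows.
In the new row 1, the w1 entry is the old entry divided by the pivot: 1/(4/5) = 5/4.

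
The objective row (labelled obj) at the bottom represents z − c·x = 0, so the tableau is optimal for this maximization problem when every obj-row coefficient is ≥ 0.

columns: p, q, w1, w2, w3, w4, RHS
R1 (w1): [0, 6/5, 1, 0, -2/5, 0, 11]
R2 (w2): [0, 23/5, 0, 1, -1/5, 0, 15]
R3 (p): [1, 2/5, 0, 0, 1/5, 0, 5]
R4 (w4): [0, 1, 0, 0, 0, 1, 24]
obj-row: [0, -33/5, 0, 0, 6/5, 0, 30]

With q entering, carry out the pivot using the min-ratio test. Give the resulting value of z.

1185/23

Ratio test on column q — row 1: 11/(6/5) = 55/6; row 2: 15/(23/5) = 75/23; row 3: 5/(2/5) = 25/2; row 4: 24/1 = 24. Minimum is 75/23 at row 2 (w2 leaves); pivot element 23/5.
Pivot on row 2; the obj-row RHS becomes 30 − (-33/5)·(75/23) = 1185/23.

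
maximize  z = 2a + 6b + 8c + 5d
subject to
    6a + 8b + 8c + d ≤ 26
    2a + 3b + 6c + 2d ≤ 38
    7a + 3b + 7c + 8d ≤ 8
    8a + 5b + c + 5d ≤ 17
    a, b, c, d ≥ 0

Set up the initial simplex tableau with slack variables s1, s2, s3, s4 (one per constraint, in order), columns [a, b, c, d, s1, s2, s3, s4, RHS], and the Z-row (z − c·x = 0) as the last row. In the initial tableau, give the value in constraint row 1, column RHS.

The RHS of constraint 1 is b_1 = 26.

26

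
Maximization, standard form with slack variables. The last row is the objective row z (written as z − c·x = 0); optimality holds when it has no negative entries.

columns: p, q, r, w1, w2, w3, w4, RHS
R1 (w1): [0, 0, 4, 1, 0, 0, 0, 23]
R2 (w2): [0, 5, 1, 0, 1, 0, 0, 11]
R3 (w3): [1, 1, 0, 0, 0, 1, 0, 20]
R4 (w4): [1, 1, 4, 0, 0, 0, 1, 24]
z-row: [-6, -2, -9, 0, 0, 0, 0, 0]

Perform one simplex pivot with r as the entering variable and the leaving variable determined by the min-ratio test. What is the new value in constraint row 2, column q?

5

Ratio test on column r — row 1: 23/4 = 23/4; row 2: 11/1 = 11; row 3: entry 0 ≤ 0; row 4: 24/4 = 6. Minimum is 23/4 at row 1 (w1 leaves); pivot element 4.
Divide row 1 by 4; eliminate column r from the other rows.
Row 2 update in column q: 5 − 1·0 = 5.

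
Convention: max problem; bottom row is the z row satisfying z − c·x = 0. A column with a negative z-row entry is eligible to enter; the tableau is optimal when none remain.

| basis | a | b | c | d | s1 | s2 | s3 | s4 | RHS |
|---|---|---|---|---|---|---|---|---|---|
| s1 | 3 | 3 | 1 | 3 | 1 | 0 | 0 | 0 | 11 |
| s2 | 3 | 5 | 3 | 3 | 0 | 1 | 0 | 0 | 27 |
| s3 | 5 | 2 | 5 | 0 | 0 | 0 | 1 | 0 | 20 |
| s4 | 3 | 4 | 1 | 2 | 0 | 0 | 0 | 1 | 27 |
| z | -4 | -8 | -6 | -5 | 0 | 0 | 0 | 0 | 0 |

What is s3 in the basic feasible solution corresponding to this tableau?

s3 is basic (row 3); its value is the RHS of that row, 20.

20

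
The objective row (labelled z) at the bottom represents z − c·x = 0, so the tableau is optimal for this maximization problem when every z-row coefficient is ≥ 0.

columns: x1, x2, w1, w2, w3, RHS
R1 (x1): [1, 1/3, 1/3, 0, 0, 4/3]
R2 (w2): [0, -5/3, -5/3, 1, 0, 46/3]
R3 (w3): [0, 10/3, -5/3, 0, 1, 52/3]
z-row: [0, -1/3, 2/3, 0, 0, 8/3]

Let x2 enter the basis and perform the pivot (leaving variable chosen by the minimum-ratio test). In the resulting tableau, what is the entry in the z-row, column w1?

1

Ratio test on column x2 — row 1: (4/3)/(1/3) = 4; row 2: entry -5/3 ≤ 0; row 3: (52/3)/(10/3) = 26/5. Minimum is 4 at row 1 (x1 leaves); pivot element 1/3.
Divide row 1 by 1/3; eliminate column x2 from the other rows.
z-row update in column w1: 2/3 − (-1/3)·1 = 1.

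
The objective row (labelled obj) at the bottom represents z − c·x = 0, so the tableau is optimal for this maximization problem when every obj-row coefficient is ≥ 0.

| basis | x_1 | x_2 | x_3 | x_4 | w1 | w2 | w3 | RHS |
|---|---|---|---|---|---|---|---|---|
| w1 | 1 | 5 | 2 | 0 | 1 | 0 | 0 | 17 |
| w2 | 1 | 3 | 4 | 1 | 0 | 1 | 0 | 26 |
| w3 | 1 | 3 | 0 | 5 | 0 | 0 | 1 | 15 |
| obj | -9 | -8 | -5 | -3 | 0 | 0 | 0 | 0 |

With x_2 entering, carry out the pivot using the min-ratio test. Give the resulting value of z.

136/5

Ratio test on column x_2 — row 1: 17/5 = 17/5; row 2: 26/3 = 26/3; row 3: 15/3 = 5. Minimum is 17/5 at row 1 (w1 leaves); pivot element 5.
Pivot on row 1; the obj-row RHS becomes 0 − (-8)·(17/5) = 136/5.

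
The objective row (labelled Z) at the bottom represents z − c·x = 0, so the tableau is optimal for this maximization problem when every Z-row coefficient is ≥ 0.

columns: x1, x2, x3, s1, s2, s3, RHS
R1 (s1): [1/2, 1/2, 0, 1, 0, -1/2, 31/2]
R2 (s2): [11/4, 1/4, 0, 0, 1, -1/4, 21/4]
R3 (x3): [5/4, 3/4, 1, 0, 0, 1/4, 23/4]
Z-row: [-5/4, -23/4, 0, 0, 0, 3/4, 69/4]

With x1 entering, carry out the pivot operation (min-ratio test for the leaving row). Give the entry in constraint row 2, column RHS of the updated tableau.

Ratio test on column x1 — row 1: (31/2)/(1/2) = 31; row 2: (21/4)/(11/4) = 21/11; row 3: (23/4)/(5/4) = 23/5. Minimum is 21/11 at row 2 (s2 leaves); pivot element 11/4.
Divide row 2 by 11/4; eliminate column x1 from the other rows.
In the new row 2, the RHS entry is the old entry divided by the pivot: (21/4)/(11/4) = 21/11.

21/11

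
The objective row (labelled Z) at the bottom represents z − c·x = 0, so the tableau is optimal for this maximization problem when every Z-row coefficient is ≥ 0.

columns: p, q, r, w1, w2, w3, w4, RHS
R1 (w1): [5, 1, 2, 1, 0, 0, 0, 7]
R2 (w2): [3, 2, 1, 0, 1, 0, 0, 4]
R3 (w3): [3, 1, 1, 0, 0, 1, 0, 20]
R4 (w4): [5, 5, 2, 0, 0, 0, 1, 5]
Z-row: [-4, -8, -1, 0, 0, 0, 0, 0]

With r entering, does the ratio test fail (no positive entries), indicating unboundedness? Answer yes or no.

Column r has positive entries in row(s) 1, 2, 3, 4, so the ratio test bounds it — not unbounded.

no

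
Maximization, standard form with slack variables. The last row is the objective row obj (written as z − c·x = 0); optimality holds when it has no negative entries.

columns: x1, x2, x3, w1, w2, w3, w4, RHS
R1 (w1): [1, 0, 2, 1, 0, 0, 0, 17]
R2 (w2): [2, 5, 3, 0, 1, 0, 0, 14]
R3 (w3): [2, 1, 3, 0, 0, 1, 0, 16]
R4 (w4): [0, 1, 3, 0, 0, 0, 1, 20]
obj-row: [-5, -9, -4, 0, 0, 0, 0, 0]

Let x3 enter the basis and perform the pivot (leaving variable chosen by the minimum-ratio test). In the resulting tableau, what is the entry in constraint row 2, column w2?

Ratio test on column x3 — row 1: 17/2 = 17/2; row 2: 14/3 = 14/3; row 3: 16/3 = 16/3; row 4: 20/3 = 20/3. Minimum is 14/3 at row 2 (w2 leaves); pivot element 3.
Divide row 2 by 3; eliminate column x3 from the other rows.
In the new row 2, the w2 entry is the old entry divided by the pivot: 1/3 = 1/3.

1/3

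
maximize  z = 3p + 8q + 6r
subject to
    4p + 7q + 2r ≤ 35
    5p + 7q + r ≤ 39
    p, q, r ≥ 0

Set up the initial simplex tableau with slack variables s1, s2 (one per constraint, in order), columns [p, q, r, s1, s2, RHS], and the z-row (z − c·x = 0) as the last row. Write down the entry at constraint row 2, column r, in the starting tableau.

1

Constraint 2 has coefficient 1 on r.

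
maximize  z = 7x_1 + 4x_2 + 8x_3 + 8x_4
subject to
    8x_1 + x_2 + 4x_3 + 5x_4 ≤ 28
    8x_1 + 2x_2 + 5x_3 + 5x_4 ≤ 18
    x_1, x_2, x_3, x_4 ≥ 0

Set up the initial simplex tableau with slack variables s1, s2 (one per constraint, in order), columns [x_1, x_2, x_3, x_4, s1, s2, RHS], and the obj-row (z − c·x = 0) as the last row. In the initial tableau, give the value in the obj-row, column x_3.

-8

The obj-row carries the negated objective coefficients: the x_3 entry is -8.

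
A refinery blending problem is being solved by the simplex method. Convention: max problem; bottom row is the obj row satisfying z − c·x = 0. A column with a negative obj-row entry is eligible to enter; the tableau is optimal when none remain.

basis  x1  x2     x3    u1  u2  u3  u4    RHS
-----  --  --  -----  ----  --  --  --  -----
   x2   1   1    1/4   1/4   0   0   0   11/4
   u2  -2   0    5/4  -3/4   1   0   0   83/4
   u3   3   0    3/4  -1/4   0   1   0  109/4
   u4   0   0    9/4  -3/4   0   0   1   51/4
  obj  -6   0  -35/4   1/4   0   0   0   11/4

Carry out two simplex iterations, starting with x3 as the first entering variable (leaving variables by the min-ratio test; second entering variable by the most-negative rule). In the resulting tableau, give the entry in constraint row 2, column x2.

Ratio test on column x3 — row 1: (11/4)/(1/4) = 11; row 2: (83/4)/(5/4) = 83/5; row 3: (109/4)/(3/4) = 109/3; row 4: (51/4)/(9/4) = 17/3. Minimum is 17/3 at row 4 (u4 leaves); pivot element 9/4.
Divide row 4 by 9/4; eliminate column x3 from the other rows.
Second iteration: most negative obj-row entry is -6 in column x1, so x1 enters.
Ratio test on column x1 — row 1: (4/3)/1 = 4/3; row 2: entry -2 ≤ 0; row 3: 23/3 = 23/3; row 4: entry 0 ≤ 0. Minimum is 4/3 at row 1 (x2 leaves); pivot element 1.
Divide row 1 by 1; eliminate column x1 from the other rows.
After both pivots, the entry at constraint row 2, column x2 is 2.

2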